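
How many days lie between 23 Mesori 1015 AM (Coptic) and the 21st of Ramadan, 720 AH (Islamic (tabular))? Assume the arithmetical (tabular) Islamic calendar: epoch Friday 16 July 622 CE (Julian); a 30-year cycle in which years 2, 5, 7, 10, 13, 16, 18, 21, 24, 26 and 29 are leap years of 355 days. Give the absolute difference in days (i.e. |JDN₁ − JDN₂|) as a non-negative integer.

First date → JDN 2195745; second date → JDN 2203486.
The interval is |2195745 − 2203486| = 7741 days.

7741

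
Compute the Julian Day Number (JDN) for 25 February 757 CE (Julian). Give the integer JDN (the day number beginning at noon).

Equivalently 1 March 757 (proleptic Gregorian).
JDN 2451545 is 1 January 2000 CE (Gregorian); the target day is −453937 days from there, so JDN = 1997608.

1997608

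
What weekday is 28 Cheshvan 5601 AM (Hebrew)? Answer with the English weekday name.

This is JDN 2393434 (24 November 1840 Gregorian).
2393434 ≡ 1 (mod 7); counting from Monday = 0 gives Tuesday.

Tuesday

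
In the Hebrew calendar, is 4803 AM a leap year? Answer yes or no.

no

Hebrew year 4803 is year 15 of its 19-year Metonic cycle; leap years are at positions 3, 6, 8, 11, 14, 17, 19, so it is a common year (12 months).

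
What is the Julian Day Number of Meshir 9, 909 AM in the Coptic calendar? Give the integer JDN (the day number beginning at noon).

2156835

In the proleptic Gregorian calendar the same day is 10 February 1193.
JDN 2400001 is 17 November 1858 CE (Gregorian), MJD 0; the target day is −243166 days from there, so JDN = 2156835.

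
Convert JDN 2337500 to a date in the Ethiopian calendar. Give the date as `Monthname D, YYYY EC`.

JDN 2337500 is 3 October 1687 in the Gregorian calendar.
In the Ethiopian calendar that day is Meskerem 25, 1680 EC.

Meskerem 25, 1680 EC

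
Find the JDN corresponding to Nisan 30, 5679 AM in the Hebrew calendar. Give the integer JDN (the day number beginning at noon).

2422079

Equivalently 30 April 1919 (Gregorian).
JDN 2299161 is 15 October 1582 CE (Gregorian); the target day is +122918 days from there, so JDN = 2422079.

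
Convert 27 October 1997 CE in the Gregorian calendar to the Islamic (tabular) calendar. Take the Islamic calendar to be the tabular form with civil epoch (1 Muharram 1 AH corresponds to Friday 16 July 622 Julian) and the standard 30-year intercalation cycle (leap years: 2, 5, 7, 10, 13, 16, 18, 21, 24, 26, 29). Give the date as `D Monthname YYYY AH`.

Julian Day Number of the source date = 2450749.
Converting JDN 2450749 to the tabular Islamic calendar gives 24 Jumada al-Thani 1418 AH.

24 Jumada al-Thani 1418 AH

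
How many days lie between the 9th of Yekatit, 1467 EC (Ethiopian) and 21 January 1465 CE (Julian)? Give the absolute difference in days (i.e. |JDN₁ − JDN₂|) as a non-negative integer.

First date → JDN 2259835; second date → JDN 2256170.
The interval is |2259835 − 2256170| = 3665 days.

3665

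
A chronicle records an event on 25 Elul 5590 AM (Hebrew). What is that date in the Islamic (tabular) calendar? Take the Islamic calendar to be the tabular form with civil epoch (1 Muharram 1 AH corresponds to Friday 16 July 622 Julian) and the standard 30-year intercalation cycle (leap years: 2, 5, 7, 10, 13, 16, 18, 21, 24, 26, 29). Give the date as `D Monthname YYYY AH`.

25 Rabi' al-Awwal 1246 AH

The source date corresponds to 13 September 1830 in the Gregorian calendar (JDN 2389709).
That day falls on 25 Rabi' al-Awwal 1246 AH in the tabular Islamic calendar.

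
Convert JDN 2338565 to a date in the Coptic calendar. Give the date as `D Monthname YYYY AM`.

30 Mesori 1406 AM

The Gregorian equivalent of JDN 2338565 is 2 September 1690.
In the Coptic calendar that day is 30 Mesori 1406 AM.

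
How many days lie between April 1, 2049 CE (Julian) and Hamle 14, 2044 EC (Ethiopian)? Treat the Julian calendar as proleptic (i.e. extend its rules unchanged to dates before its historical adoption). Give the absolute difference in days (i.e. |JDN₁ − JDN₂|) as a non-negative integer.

JDN of the first date = 2469546.
JDN of the second date = 2470740.
|2470740 − 2469546| = 1194.

1194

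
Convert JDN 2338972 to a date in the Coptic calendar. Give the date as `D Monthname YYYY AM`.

6 Paopi 1408 AM

The Gregorian equivalent of JDN 2338972 is 14 October 1691.
In the Coptic calendar that day is 6 Paopi 1408 AM.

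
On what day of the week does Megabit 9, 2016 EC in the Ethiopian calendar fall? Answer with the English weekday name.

Monday

In the Gregorian calendar this is 18 March 2024 (JDN 2460388).
Since JDN mod 7 = 0 (0 = Monday), the day is Monday.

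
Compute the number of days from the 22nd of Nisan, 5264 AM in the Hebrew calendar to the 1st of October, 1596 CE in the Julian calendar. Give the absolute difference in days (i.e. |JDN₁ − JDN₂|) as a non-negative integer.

JDN of the first date = 2270490.
JDN of the second date = 2304271.
|2304271 − 2270490| = 33781.

33781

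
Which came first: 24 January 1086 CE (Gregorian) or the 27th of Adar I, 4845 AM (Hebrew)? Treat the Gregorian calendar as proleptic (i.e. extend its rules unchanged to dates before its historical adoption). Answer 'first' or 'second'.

second

The two dates have Julian Day Numbers 2117737 and 2117409 respectively.
Since 2117409 < 2117737, the second date comes first.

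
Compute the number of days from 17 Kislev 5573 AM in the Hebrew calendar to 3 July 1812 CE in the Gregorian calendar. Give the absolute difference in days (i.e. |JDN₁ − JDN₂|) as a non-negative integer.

141

First date → JDN 2383204; second date → JDN 2383063.
The interval is |2383204 − 2383063| = 141 days.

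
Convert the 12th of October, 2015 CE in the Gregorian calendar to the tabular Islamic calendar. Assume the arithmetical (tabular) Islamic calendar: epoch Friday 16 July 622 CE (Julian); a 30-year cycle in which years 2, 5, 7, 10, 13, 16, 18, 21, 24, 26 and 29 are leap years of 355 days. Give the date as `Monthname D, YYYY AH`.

Dhu al-Hijjah 28, 1436 AH

Both dates share Julian Day Number 2457308; in the tabular Islamic calendar that is 28 Dhu al-Hijjah 1436 AH.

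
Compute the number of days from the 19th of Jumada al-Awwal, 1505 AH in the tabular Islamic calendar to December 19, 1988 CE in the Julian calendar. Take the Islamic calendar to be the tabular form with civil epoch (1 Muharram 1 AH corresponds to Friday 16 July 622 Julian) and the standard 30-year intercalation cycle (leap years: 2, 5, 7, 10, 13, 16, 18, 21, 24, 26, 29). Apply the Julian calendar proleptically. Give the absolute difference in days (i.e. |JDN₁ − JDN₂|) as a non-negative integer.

JDN of the first date = 2481543.
JDN of the second date = 2447528.
|2447528 − 2481543| = 34015.

34015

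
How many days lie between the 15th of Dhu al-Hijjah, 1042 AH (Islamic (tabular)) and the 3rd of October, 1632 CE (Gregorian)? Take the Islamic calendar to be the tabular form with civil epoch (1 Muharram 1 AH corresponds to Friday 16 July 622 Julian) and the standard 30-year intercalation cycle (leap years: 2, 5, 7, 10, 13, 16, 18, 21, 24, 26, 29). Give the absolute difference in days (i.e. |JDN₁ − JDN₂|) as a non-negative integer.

First date → JDN 2317675; second date → JDN 2317412.
The interval is |2317675 − 2317412| = 263 days.

263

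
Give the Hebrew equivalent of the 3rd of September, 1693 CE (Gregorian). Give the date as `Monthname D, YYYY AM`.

Elul 2, 5453 AM

Julian Day Number of the source date = 2339662.
Converting JDN 2339662 to the Hebrew calendar gives 2 Elul 5453 AM.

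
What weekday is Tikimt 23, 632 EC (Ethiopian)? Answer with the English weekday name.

Equivalently 24 October 639 Gregorian, JDN 1954746.
Since JDN mod 7 = 3 (0 = Monday), the day is Thursday.

Thursday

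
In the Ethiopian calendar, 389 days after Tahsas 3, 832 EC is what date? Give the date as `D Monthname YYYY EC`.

Counting 389 days forward from JDN 2027836 reaches JDN 2028225, which is 27 Tahsas 833 EC.

27 Tahsas 833 EC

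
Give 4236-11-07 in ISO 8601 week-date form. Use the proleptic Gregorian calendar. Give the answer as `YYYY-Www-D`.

The weekday is Monday (ISO weekday 1).
That Monday belongs to ISO week 45 of ISO year 4236.

4236-W45-1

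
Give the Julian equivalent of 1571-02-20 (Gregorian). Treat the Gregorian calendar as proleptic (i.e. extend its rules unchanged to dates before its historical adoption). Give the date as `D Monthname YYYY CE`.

At this point the Julian calendar is 10 days behind the Gregorian.
20 February 1571 Gregorian − 10 days → 10 February 1571 Julian.

10 February 1571 CE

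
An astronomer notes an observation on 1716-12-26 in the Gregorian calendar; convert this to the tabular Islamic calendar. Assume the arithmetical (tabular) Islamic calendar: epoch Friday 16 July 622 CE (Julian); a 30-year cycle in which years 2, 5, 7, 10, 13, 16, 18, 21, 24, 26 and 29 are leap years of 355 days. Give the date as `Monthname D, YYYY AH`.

Muharram 11, 1129 AH

Julian Day Number of the source date = 2348176.
Converting JDN 2348176 to the tabular Islamic calendar gives 11 Muharram 1129 AH.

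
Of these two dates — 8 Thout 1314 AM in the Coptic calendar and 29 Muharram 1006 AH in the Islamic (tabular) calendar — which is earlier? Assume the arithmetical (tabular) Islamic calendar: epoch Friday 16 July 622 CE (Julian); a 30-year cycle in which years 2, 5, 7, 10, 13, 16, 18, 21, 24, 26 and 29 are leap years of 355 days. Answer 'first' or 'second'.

second

Converting both to JDN: 2304610 vs 2304606; the smaller is the second.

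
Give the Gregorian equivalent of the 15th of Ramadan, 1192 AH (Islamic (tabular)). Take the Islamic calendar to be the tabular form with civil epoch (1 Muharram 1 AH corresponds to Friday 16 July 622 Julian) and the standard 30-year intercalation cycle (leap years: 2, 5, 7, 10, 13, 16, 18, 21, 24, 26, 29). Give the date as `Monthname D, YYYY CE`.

Julian Day Number of the source date = 2370741.
Converting JDN 2370741 to the Gregorian calendar gives 7 October 1778 CE.

October 7, 1778 CE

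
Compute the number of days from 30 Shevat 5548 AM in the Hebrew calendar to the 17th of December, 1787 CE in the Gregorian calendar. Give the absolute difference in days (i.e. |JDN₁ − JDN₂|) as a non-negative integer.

JDN of the first date = 2374152.
JDN of the second date = 2374099.
|2374099 − 2374152| = 53.

53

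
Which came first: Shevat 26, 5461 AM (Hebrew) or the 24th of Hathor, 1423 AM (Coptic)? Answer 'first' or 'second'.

first

The two dates have Julian Day Numbers 2342372 and 2344498 respectively.
Since 2342372 < 2344498, the first date comes first.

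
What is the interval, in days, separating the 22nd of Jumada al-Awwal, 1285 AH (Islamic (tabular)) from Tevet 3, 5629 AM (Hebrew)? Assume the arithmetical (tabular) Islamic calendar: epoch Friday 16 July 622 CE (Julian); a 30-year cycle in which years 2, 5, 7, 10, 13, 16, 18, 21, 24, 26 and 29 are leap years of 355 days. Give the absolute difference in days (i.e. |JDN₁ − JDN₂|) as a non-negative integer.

First date → JDN 2403586; second date → JDN 2403684.
The interval is |2403586 − 2403684| = 98 days.

98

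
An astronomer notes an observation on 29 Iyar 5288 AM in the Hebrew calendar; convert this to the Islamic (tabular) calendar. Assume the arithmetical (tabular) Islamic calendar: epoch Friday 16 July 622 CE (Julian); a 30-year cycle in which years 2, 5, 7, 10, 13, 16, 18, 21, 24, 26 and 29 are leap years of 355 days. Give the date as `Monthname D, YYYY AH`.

The source date corresponds to 28 May 1528 in the proleptic Gregorian calendar (JDN 2279298).
That day falls on 28 Sha'ban 934 AH in the tabular Islamic calendar.

Sha'ban 28, 934 AH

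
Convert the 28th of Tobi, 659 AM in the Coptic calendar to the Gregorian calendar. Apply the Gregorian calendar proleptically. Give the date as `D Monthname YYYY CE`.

Both dates share Julian Day Number 2065511; in the Gregorian calendar that is 28 January 943 CE.

28 January 943 CE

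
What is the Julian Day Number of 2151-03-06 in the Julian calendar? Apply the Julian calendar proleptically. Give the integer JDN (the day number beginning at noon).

Equivalently 20 March 2151 (Gregorian).
JDN 2299161 is 15 October 1582 CE (Gregorian); the target day is +207614 days from there, so JDN = 2506775.

2506775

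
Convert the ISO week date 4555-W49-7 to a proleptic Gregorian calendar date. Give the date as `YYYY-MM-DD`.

4555-12-07

ISO week 1 of 4555 is the week containing the first Thursday of 4555.
Week 49, day 7 (Sunday) lands on 4555-12-07.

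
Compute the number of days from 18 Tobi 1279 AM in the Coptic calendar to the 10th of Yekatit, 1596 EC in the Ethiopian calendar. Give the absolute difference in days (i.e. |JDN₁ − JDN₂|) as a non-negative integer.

JDN of the first date = 2291956.
JDN of the second date = 2306954.
|2306954 − 2291956| = 14998.

14998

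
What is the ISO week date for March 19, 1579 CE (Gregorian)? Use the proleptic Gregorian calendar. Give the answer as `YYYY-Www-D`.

1579-W12-1

The weekday is Monday (ISO weekday 1).
That Monday belongs to ISO week 12 of ISO year 1579.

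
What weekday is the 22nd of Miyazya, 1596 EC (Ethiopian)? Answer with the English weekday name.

Equivalently 27 April 1604 Gregorian, JDN 2307026.
Since JDN mod 7 = 1 (0 = Monday), the day is Tuesday.

Tuesday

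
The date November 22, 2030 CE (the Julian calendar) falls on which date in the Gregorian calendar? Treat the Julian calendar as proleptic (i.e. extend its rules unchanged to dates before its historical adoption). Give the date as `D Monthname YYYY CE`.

For dates in this range the Gregorian date is 13 days ahead of the Julian.
22 November 2030 Julian + 13 days → 5 December 2030 Gregorian.

5 December 2030 CE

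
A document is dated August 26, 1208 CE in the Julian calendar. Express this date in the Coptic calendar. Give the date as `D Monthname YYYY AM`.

3 Pi Kogi Enavot 924 AM

Both dates share Julian Day Number 2162518; in the Coptic calendar that is 3 Pi Kogi Enavot 924 AM.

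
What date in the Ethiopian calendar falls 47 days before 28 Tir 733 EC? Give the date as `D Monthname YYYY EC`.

11 Tahsas 733 EC

The starting date is JDN 1991731; 1991731 − 47 = 1991684.
JDN 1991684 corresponds to 11 Tahsas 733 EC.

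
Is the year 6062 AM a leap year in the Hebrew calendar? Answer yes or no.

no

Hebrew year 6062 is year 1 of its 19-year Metonic cycle; leap years are at positions 3, 6, 8, 11, 14, 17, 19, so it is a common year (12 months).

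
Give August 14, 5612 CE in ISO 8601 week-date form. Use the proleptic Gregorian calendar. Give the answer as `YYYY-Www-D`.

The weekday is Tuesday (ISO weekday 2).
That Tuesday belongs to ISO week 33 of ISO year 5612.

5612-W33-2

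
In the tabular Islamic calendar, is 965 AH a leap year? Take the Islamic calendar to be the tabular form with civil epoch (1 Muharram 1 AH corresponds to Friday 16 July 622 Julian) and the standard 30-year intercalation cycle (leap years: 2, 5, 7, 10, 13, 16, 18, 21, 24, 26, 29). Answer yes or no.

yes

Year 965 AH is year 5 of its 30-year cycle; leap positions are 2, 5, 7, 10, 13, 16, 18, 21, 24, 26, 29, so it is a leap year (355 days).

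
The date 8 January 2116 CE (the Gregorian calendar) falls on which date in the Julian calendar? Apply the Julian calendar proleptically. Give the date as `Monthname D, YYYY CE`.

At this point the Julian calendar is 14 days behind the Gregorian.
8 January 2116 Gregorian − 14 days → 25 December 2115 Julian.

December 25, 2115 CE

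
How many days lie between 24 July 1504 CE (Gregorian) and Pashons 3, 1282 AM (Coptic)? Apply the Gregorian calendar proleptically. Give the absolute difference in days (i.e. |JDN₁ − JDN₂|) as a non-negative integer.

22568

First date → JDN 2270589; second date → JDN 2293157.
The interval is |2270589 − 2293157| = 22568 days.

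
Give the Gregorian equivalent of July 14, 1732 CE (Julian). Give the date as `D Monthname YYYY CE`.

At this point the Julian calendar is 11 days behind the Gregorian.
14 July 1732 Julian + 11 days → 25 July 1732 Gregorian.

25 July 1732 CE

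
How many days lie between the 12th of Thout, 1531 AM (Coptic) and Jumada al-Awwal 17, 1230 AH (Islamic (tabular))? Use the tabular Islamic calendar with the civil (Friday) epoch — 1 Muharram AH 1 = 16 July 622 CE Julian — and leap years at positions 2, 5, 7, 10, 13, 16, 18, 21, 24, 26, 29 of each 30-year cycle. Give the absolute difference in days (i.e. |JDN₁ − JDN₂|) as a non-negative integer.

First date → JDN 2383873; second date → JDN 2384091.
The interval is |2383873 − 2384091| = 218 days.

218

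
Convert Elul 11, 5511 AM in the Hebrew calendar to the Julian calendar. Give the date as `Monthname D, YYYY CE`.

Both dates share Julian Day Number 2360843; in the Julian calendar that is 21 August 1751 CE.

August 21, 1751 CE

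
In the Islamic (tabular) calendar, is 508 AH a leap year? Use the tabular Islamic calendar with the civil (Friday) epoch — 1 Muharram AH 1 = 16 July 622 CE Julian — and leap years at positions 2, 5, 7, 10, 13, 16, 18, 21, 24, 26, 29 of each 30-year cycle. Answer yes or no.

Year 508 AH is year 28 of its 30-year cycle; leap positions are 2, 5, 7, 10, 13, 16, 18, 21, 24, 26, 29, so it is a common year (354 days).

no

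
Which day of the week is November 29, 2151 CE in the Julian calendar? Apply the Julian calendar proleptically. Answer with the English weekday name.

Monday

In the Gregorian calendar this is 13 December 2151 (JDN 2507043).
2507043 ≡ 0 (mod 7); counting from Monday = 0 gives Monday.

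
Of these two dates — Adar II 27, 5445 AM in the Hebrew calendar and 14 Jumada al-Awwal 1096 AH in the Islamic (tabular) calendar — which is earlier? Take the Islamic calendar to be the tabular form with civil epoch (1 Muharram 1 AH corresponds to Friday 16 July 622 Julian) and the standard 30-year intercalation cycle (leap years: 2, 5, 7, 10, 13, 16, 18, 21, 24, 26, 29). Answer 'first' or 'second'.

first

First date → JDN 2336586; second date → JDN 2336602.
JDN 2336586 < JDN 2336602, so the first date is earlier.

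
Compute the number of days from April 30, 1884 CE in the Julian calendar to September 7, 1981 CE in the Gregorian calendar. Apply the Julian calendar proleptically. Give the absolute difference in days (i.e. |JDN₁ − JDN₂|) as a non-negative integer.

35546

First date → JDN 2409309; second date → JDN 2444855.
The interval is |2409309 − 2444855| = 35546 days.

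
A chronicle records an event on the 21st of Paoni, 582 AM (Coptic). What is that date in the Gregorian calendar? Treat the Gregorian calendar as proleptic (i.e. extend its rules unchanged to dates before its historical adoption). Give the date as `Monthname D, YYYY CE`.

June 19, 866 CE

Julian Day Number of the source date = 2037530.
Converting JDN 2037530 to the Gregorian calendar gives 19 June 866 CE.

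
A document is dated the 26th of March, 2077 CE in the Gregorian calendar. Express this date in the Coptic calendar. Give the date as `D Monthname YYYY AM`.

17 Paremhat 1793 AM

Julian Day Number of the source date = 2479754.
Converting JDN 2479754 to the Coptic calendar gives 17 Paremhat 1793 AM.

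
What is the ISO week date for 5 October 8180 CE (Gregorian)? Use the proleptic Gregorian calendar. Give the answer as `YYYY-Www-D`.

The weekday is Thursday (ISO weekday 4).
That Thursday belongs to ISO week 40 of ISO year 8180.

8180-W40-4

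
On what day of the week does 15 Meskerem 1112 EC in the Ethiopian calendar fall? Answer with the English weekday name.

Saturday

Equivalently 20 September 1119 Gregorian, JDN 2130028.
Since JDN mod 7 = 5 (0 = Monday), the day is Saturday.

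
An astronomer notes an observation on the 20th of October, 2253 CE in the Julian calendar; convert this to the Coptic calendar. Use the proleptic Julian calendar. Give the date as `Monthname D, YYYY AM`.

Paopi 23, 1970 AM

Julian Day Number of the source date = 2544259.
Converting JDN 2544259 to the Coptic calendar gives 23 Paopi 1970 AM.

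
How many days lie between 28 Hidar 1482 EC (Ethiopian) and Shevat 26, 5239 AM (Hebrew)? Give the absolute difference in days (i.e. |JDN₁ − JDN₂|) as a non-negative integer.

3963

First date → JDN 2265243; second date → JDN 2261280.
The interval is |2265243 − 2261280| = 3963 days.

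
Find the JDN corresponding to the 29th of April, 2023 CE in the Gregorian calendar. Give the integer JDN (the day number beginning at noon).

JDN 2299161 is 15 October 1582 CE (Gregorian); the target day is +160903 days from there, so JDN = 2460064.

2460064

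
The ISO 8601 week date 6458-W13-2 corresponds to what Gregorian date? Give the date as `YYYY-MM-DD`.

ISO week 1 of 6458 is the week containing the first Thursday of 6458.
Week 13, day 2 (Tuesday) lands on 6458-03-26.

6458-03-26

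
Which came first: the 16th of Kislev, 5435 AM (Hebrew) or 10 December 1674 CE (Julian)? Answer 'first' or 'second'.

first

The two dates have Julian Day Numbers 2332825 and 2332830 respectively.
Since 2332825 < 2332830, the first date comes first.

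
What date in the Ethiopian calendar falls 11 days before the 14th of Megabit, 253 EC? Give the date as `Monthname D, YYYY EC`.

Megabit 3, 253 EC

JDN of the 14th of Megabit, 253 EC = 1816457.
1816457 − 11 = 1816446.
JDN 1816446 in the Ethiopian calendar is Megabit 3, 253 EC.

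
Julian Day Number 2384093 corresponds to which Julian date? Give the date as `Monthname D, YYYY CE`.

The Gregorian equivalent of JDN 2384093 is 29 April 1815.
In the Julian calendar that day is April 17, 1815 CE.

April 17, 1815 CE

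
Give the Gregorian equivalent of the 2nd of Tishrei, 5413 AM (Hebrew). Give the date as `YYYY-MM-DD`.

Julian Day Number of the source date = 2324688.
Converting JDN 2324688 to the Gregorian calendar gives 4 September 1652 CE.

1652-09-04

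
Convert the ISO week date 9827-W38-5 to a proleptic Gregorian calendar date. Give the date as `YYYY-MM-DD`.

9827-09-21

ISO week 1 of 9827 is the week containing the first Thursday of 9827.
Week 38, day 5 (Friday) lands on 9827-09-21.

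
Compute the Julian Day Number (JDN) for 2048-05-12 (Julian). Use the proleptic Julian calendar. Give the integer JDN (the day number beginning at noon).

In the Gregorian calendar the same day is 25 May 2048.
JDN 2451545 is 1 January 2000 CE (Gregorian); the target day is +17677 days from there, so JDN = 2469222.

2469222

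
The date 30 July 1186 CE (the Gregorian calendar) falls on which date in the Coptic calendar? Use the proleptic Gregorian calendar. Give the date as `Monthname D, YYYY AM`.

Julian Day Number of the source date = 2154448.
Converting JDN 2154448 to the Coptic calendar gives 29 Epip 902 AM.

Epip 29, 902 AM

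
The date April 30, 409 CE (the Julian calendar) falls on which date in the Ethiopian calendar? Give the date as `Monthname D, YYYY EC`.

Ginbot 5, 401 EC

The source date corresponds to 1 May 409 in the proleptic Gregorian calendar (JDN 1870565).
That day falls on 5 Ginbot 401 EC in the Ethiopian calendar.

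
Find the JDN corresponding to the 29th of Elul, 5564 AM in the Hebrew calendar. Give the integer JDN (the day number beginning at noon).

2380205

In the Gregorian calendar the same day is 5 September 1804.
JDN 2299161 is 15 October 1582 CE (Gregorian); the target day is +81044 days from there, so JDN = 2380205.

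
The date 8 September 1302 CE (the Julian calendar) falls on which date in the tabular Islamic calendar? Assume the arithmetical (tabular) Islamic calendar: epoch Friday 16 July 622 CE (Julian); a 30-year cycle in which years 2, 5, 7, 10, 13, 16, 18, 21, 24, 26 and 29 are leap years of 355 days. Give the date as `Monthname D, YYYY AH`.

Muharram 14, 702 AH

Both dates share Julian Day Number 2196864; in the tabular Islamic calendar that is 14 Muharram 702 AH.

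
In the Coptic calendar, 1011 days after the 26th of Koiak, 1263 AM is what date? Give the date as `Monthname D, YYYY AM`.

Counting 1011 days forward from JDN 2286090 reaches JDN 2287101, which is Paopi 1, 1266 AM.

Paopi 1, 1266 AM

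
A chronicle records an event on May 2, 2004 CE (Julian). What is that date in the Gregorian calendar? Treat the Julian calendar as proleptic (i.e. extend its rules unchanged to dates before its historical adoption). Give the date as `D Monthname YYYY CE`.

15 May 2004 CE

For dates in this range the Gregorian date is 13 days ahead of the Julian.
2 May 2004 Julian + 13 days → 15 May 2004 Gregorian.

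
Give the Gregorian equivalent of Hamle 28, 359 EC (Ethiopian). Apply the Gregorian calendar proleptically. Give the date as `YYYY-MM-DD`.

Both dates share Julian Day Number 1855307; in the Gregorian calendar that is 23 July 367 CE.

0367-07-23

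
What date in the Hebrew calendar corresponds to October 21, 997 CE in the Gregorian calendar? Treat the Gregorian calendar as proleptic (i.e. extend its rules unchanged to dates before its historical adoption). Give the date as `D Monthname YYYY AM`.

11 Cheshvan 4758 AM

Julian Day Number of the source date = 2085501.
Converting JDN 2085501 to the Hebrew calendar gives 11 Cheshvan 4758 AM.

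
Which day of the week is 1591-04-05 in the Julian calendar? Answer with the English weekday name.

Monday

Equivalently 15 April 1591 Gregorian, JDN 2302265.
JDN 2302265 mod 7 = 0, and JDN 0 was a Monday, so this is a Monday.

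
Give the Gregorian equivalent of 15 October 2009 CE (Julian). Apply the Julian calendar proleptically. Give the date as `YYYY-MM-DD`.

2009-10-28

At this point the Julian calendar is 13 days behind the Gregorian.
15 October 2009 Julian + 13 days → 28 October 2009 Gregorian.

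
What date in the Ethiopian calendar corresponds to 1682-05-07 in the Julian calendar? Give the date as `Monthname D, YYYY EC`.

Ginbot 12, 1674 EC

Julian Day Number of the source date = 2335535.
Converting JDN 2335535 to the Ethiopian calendar gives 12 Ginbot 1674 EC.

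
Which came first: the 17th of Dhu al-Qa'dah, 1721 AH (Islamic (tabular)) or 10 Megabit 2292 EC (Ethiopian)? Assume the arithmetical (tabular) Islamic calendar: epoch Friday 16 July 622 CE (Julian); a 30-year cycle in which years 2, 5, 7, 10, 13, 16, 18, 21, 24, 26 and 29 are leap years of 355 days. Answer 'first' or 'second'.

first

The two dates have Julian Day Numbers 2558262 and 2561198 respectively.
Since 2558262 < 2561198, the first date comes first.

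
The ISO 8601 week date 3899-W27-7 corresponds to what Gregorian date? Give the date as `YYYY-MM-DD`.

3899-07-09

ISO week 1 of 3899 is the week containing the first Thursday of 3899.
Week 27, day 7 (Sunday) lands on 3899-07-09.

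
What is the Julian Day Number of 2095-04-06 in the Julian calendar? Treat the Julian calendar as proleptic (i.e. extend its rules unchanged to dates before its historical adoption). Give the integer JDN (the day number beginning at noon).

In the Gregorian calendar the same day is 19 April 2095.
JDN 2400001 is 17 November 1858 CE (Gregorian), MJD 0; the target day is +86351 days from there, so JDN = 2486352.

2486352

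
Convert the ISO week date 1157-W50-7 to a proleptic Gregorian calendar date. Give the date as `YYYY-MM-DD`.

ISO week 1 of 1157 is the week containing the first Thursday of 1157.
Week 50, day 7 (Sunday) lands on 1157-12-15.

1157-12-15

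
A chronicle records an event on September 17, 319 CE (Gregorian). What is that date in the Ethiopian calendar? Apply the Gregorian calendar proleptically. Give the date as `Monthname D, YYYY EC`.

Meskerem 18, 312 EC

Both dates share Julian Day Number 1837831; in the Ethiopian calendar that is 18 Meskerem 312 EC.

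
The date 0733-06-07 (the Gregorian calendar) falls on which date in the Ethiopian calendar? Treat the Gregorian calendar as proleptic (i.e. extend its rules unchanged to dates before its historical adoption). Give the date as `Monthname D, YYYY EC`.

Sene 9, 725 EC

Julian Day Number of the source date = 1988940.
Converting JDN 1988940 to the Ethiopian calendar gives 9 Sene 725 EC.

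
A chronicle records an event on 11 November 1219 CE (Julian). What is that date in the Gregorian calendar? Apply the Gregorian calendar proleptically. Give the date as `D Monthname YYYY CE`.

At this point the Julian calendar is 7 days behind the Gregorian.
11 November 1219 Julian + 7 days → 18 November 1219 Gregorian.

18 November 1219 CE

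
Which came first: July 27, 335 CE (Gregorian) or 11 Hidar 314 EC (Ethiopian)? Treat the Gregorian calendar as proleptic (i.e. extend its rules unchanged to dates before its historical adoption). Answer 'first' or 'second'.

second

Converting both to JDN: 1843623 vs 1838614; the smaller is the second.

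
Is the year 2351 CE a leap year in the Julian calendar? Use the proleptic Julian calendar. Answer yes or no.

2351 mod 4 = 3, so it is a common year in the Julian calendar.

no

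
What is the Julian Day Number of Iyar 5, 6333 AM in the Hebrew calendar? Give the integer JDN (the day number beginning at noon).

2660957

In the Gregorian calendar the same day is 8 May 2573.
JDN 2400001 is 17 November 1858 CE (Gregorian), MJD 0; the target day is +260956 days from there, so JDN = 2660957.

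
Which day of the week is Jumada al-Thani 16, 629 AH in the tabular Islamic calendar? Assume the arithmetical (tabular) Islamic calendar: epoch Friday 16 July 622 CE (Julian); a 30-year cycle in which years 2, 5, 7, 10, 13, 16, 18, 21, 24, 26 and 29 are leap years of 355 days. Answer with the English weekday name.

Friday

In the proleptic Gregorian calendar this is 16 April 1232 (JDN 2171145).
JDN 2171145 mod 7 = 4, and JDN 0 was a Monday, so this is a Friday.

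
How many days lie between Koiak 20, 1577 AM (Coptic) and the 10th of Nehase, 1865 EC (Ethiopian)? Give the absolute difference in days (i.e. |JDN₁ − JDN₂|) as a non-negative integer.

4613

JDN of the first date = 2400773.
JDN of the second date = 2405386.
|2405386 − 2400773| = 4613.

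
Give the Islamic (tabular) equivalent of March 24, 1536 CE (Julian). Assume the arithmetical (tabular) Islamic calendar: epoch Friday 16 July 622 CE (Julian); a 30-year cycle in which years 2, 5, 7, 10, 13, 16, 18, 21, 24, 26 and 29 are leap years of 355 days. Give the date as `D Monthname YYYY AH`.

1 Shawwal 942 AH

Both dates share Julian Day Number 2282165; in the tabular Islamic calendar that is 1 Shawwal 942 AH.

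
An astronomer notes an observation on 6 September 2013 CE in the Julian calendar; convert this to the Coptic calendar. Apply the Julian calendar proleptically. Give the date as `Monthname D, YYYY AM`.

Thout 9, 1730 AM

Julian Day Number of the source date = 2456555.
Converting JDN 2456555 to the Coptic calendar gives 9 Thout 1730 AM.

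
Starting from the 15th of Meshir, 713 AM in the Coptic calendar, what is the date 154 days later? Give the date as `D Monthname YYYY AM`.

19 Epip 713 AM

The starting date is JDN 2085252; 2085252 + 154 = 2085406.
JDN 2085406 corresponds to 19 Epip 713 AM.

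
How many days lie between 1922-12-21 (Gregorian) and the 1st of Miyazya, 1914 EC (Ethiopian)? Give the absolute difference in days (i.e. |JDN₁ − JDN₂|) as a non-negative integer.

JDN of the first date = 2423410.
JDN of the second date = 2423154.
|2423154 − 2423410| = 256.

256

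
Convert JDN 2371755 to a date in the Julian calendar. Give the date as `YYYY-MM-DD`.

The Gregorian equivalent of JDN 2371755 is 17 July 1781.
In the Julian calendar that day is 1781-07-06.

1781-07-06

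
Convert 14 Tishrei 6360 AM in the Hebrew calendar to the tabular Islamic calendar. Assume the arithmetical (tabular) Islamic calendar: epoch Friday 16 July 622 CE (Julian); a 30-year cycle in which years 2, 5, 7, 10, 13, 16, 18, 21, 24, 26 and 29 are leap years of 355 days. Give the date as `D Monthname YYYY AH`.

14 Dhu al-Qa'dah 2038 AH

Both dates share Julian Day Number 2670593; in the tabular Islamic calendar that is 14 Dhu al-Qa'dah 2038 AH.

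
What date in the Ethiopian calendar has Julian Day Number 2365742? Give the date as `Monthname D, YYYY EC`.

JDN 2365742 is 29 January 1765 in the Gregorian calendar.
In the Ethiopian calendar that day is Tir 23, 1757 EC.

Tir 23, 1757 EC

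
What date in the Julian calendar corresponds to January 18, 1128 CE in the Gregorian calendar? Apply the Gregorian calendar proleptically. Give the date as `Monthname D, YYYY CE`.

For dates in this range the Gregorian date is 7 days ahead of the Julian.
18 January 1128 Gregorian − 7 days → 11 January 1128 Julian.

January 11, 1128 CE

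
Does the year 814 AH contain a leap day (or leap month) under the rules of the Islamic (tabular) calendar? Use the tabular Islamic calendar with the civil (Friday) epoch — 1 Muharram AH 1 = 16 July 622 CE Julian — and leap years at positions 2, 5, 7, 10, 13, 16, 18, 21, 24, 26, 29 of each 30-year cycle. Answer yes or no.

Year 814 AH is year 4 of its 30-year cycle; leap positions are 2, 5, 7, 10, 13, 16, 18, 21, 24, 26, 29, so it is a common year (354 days).

no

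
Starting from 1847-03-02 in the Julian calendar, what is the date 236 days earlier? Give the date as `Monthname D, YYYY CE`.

The starting date is JDN 2395735; 2395735 − 236 = 2395499.
JDN 2395499 corresponds to July 9, 1846 CE.

July 9, 1846 CE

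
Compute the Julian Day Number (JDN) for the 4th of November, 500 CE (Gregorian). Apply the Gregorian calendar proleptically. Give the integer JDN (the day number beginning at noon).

1903989

JDN 2299161 is 15 October 1582 CE (Gregorian); the target day is −395172 days from there, so JDN = 1903989.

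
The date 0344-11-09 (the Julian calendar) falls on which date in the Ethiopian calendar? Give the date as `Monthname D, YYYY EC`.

Hidar 13, 337 EC

Julian Day Number of the source date = 1847017.
Converting JDN 1847017 to the Ethiopian calendar gives 13 Hidar 337 EC.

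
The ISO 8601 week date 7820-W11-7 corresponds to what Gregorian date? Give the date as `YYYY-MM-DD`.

7820-03-19

ISO week 1 of 7820 is the week containing the first Thursday of 7820.
Week 11, day 7 (Sunday) lands on 7820-03-19.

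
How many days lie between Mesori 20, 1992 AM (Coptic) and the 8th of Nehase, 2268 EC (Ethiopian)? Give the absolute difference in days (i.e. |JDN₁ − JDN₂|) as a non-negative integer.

JDN of the first date = 2552592.
JDN of the second date = 2552580.
|2552580 − 2552592| = 12.

12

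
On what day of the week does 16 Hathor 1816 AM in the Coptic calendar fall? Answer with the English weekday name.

Equivalently 26 November 2099 Gregorian, JDN 2488034.
2488034 ≡ 3 (mod 7); counting from Monday = 0 gives Thursday.

Thursday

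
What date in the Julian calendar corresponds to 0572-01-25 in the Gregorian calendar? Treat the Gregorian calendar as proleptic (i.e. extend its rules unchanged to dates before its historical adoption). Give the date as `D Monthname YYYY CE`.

23 January 572 CE

The Julian–Gregorian offset here is 2 days (Julian trailing).
25 January 572 Gregorian − 2 days → 23 January 572 Julian.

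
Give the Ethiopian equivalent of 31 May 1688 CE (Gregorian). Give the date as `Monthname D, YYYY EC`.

Both dates share Julian Day Number 2337741; in the Ethiopian calendar that is 26 Ginbot 1680 EC.

Ginbot 26, 1680 EC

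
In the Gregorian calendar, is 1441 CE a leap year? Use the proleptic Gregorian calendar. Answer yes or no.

no

1441 is not divisible by 4, so it is a common year.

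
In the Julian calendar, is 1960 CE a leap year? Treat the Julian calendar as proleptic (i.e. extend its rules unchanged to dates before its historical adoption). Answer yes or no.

1960 mod 4 = 0, so it is a leap year in the Julian calendar.

yes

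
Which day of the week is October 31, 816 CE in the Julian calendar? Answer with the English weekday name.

Friday

This is JDN 2019406 (4 November 816 Gregorian).
Since JDN mod 7 = 4 (0 = Monday), the day is Friday.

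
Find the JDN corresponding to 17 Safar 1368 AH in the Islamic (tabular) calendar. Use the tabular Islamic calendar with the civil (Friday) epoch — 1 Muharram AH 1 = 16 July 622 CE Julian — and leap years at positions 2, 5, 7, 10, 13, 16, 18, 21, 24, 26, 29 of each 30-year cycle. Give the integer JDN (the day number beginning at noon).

Equivalently 19 December 1948 (Gregorian).
JDN 2299161 is 15 October 1582 CE (Gregorian); the target day is +133744 days from there, so JDN = 2432905.

2432905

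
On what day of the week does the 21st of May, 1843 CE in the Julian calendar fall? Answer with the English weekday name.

This is JDN 2394354 (2 June 1843 Gregorian).
JDN 2394354 mod 7 = 4, and JDN 0 was a Monday, so this is a Friday.

Friday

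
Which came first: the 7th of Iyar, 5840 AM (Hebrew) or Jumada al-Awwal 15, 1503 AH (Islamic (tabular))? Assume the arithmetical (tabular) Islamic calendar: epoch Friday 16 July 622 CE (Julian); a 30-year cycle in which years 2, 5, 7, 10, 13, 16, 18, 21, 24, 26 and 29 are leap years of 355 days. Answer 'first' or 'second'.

second

The two dates have Julian Day Numbers 2480881 and 2480831 respectively.
Since 2480831 < 2480881, the second date comes first.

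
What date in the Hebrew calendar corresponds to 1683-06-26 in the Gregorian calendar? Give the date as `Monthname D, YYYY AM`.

Julian Day Number of the source date = 2335940.
Converting JDN 2335940 to the Hebrew calendar gives 2 Tammuz 5443 AM.

Tammuz 2, 5443 AM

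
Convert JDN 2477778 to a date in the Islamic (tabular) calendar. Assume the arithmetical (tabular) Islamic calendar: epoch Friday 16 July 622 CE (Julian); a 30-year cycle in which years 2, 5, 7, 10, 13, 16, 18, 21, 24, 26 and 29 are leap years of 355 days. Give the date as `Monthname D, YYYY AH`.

JDN 2477778 is 28 October 2071 in the Gregorian calendar.
In the tabular Islamic calendar that day is Shawwal 4, 1494 AH.

Shawwal 4, 1494 AH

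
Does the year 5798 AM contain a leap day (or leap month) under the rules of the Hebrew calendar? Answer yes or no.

Hebrew year 5798 is year 3 of its 19-year Metonic cycle; leap years are at positions 3, 6, 8, 11, 14, 17, 19, so it is a leap year (13 months).

yes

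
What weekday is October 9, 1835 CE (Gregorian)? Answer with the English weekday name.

2391561 ≡ 4 (mod 7); counting from Monday = 0 gives Friday.

Friday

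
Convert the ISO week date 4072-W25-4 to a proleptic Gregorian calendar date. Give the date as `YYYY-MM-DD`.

ISO week 1 of 4072 is the week containing the first Thursday of 4072.
Week 25, day 4 (Thursday) lands on 4072-06-23.

4072-06-23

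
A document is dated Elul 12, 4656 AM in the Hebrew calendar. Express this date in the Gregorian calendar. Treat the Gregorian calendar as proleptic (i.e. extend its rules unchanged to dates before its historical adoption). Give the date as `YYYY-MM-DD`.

Both dates share Julian Day Number 2048558; in the Gregorian calendar that is 28 August 896 CE.

0896-08-28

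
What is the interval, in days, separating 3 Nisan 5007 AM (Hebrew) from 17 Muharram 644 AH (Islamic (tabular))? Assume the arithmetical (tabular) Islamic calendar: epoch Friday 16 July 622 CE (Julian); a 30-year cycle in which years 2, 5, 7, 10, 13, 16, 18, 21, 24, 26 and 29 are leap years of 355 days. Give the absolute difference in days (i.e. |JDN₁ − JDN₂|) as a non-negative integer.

JDN of the first date = 2176594.
JDN of the second date = 2176314.
|2176314 − 2176594| = 280.

280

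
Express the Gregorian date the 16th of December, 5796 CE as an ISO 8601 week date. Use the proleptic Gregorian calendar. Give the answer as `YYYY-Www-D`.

The weekday is Friday (ISO weekday 5).
That Friday belongs to ISO week 50 of ISO year 5796.

5796-W50-5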